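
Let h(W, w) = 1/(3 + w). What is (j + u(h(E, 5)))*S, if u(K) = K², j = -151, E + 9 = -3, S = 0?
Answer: 0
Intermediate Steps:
E = -12 (E = -9 - 3 = -12)
(j + u(h(E, 5)))*S = (-151 + (1/(3 + 5))²)*0 = (-151 + (1/8)²)*0 = (-151 + (⅛)²)*0 = (-151 + 1/64)*0 = -9663/64*0 = 0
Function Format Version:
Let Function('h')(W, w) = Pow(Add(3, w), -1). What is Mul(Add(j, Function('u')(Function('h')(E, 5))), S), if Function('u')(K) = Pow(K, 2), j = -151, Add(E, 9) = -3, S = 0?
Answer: 0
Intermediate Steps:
E = -12 (E = Add(-9, -3) = -12)
Mul(Add(j, Function('u')(Function('h')(E, 5))), S) = Mul(Add(-151, Pow(Pow(Add(3, 5), -1), 2)), 0) = Mul(Add(-151, Pow(Pow(8, -1), 2)), 0) = Mul(Add(-151, Pow(Rational(1, 8), 2)), 0) = Mul(Add(-151, Rational(1, 64)), 0) = Mul(Rational(-9663, 64), 0) = 0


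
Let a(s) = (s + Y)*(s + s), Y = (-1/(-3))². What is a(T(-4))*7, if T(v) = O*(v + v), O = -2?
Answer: 32480/9 ≈ 3608.9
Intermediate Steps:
Y = ⅑ (Y = (-1*(-⅓))² = (⅓)² = ⅑ ≈ 0.11111)
T(v) = -4*v (T(v) = -2*(v + v) = -4*v)
a(s) = 2*s*(⅑ + s) (a(s) = (s + ⅑)*(s + s) = (⅑ + s)*(2*s) = 2*s*(⅑ + s))
a(T(-4))*7 = (2*(-4*(-4))*(1 + 9*(-4*(-4)))/9)*7 = ((2/9)*16*(1 + 9*16))*7 = ((2/9)*16*(1 + 144))*7 = ((2/9)*16*145)*7 = (4640/9)*7 = 32480/9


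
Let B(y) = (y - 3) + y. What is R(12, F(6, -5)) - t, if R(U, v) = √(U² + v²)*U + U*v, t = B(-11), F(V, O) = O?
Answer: 121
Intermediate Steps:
B(y) = -3 + 2*y (B(y) = (-3 + y) + y = -3 + 2*y)
t = -25 (t = -3 + 2*(-11) = -3 - 22 = -25)
R(U, v) = U*v + U*√(U² + v²) (R(U, v) = U*√(U² + v²) + U*v = U*v + U*√(U² + v²))
R(12, F(6, -5)) - t = 12*(-5 + √(12² + (-5)²)) - 1*(-25) = 12*(-5 + √(144 + 25)) + 25 = 12*(-5 + √169) + 25 = 12*(-5 + 13) + 25 = 12*8 + 25 = 96 + 25 = 121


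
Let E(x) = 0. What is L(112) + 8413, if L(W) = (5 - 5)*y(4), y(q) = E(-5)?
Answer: 8413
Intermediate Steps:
y(q) = 0
L(W) = 0 (L(W) = (5 - 5)*0 = 0*0 = 0)
L(112) + 8413 = 0 + 8413 = 8413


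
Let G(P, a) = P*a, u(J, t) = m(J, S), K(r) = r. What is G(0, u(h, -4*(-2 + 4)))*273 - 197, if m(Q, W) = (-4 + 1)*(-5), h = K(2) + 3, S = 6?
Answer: -197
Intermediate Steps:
h = 5 (h = 2 + 3 = 5)
m(Q, W) = 15 (m(Q, W) = -3*(-5) = 15)
u(J, t) = 15
G(0, u(h, -4*(-2 + 4)))*273 - 197 = (0*15)*273 - 197 = 0*273 - 197 = 0 - 197 = -197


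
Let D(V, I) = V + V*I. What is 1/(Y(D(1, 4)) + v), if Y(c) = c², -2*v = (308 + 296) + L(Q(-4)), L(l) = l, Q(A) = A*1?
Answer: -1/275 ≈ -0.0036364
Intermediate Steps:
Q(A) = A
D(V, I) = V + I*V
v = -300 (v = -((308 + 296) - 4)/2 = -(604 - 4)/2 = -½*600 = -300)
1/(Y(D(1, 4)) + v) = 1/((1*(1 + 4))² - 300) = 1/((1*5)² - 300) = 1/(5² - 300) = 1/(25 - 300) = 1/(-275) = -1/275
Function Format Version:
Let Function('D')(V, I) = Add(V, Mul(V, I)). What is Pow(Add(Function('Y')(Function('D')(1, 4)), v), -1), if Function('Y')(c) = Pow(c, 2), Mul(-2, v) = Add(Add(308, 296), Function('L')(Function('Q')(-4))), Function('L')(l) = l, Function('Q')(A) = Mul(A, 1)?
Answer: Rational(-1, 275) ≈ -0.0036364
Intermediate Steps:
Function('Q')(A) = A
Function('D')(V, I) = Add(V, Mul(I, V))
v = -300 (v = Mul(Rational(-1, 2), Add(Add(308, 296), -4)) = Mul(Rational(-1, 2), Add(604, -4)) = Mul(Rational(-1, 2), 600) = -300)
Pow(Add(Function('Y')(Function('D')(1, 4)), v), -1) = Pow(Add(Pow(Mul(1, Add(1, 4)), 2), -300), -1) = Pow(Add(Pow(Mul(1, 5), 2), -300), -1) = Pow(Add(Pow(5, 2), -300), -1) = Pow(Add(25, -300), -1) = Pow(-275, -1) = Rational(-1, 275)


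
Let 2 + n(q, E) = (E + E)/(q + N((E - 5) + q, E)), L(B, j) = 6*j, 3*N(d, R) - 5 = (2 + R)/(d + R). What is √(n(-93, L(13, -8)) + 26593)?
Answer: √18751864793255/26555 ≈ 163.07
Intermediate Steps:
N(d, R) = 5/3 + (2 + R)/(3*(R + d)) (N(d, R) = 5/3 + ((2 + R)/(d + R))/3 = 5/3 + ((2 + R)/(R + d))/3 = 5/3 + (2 + R)/(3*(R + d)))
n(q, E) = -2 + 2*E/(q + (-23 + 5*q + 11*E)/(3*(-5 + q + 2*E))) (n(q, E) = -2 + (E + E)/(q + (2 + 5*((E - 5) + q) + 6*E)/(3*(E + ((E - 5) + q)))) = -2 + (2*E)/(q + (2 + 5*((-5 + E) + q) + 6*E)/(3*(E + ((-5 + E) + q)))) = -2 + (2*E)/(q + (2 + 5*(-5 + E + q) + 6*E)/(3*(E + (-5 + E + q)))) = -2 + (2*E)/(q + (2 + (-25 + 5*E + 5*q) + 6*E)/(3*(-5 + q + 2*E))) = -2 + (2*E)/(q + (-23 + 5*q + 11*E)/(3*(-5 + q + 2*E))) = -2 + 2*E/(q + (-23 + 5*q + 11*E)/(3*(-5 + q + 2*E))))
√(n(-93, L(13, -8)) + 26593) = √(2*(23 - 66*(-8) - 5*(-93) - 3*(-93 - 6*(-8))*(-5 - 93 + 2*(6*(-8))))/(-23 + 5*(-93) + 11*(6*(-8)) + 3*(-93)*(-5 - 93 + 2*(6*(-8)))) + 26593) = √(2*(23 - 11*(-48) + 465 - 3*(-93 - 1*(-48))*(-5 - 93 + 2*(-48)))/(-23 - 465 + 11*(-48) + 3*(-93)*(-5 - 93 + 2*(-48))) + 26593) = √(2*(23 + 528 + 465 - 3*(-93 + 48)*(-5 - 93 - 96))/(-23 - 465 - 528 + 3*(-93)*(-5 - 93 - 96)) + 26593) = √(2*(23 + 528 + 465 - 3*(-45)*(-194))/(-23 - 465 - 528 + 3*(-93)*(-194)) + 26593) = √(2*(23 + 528 + 465 - 26190)/(-23 - 465 - 528 + 54126) + 26593) = √(2*(-25174)/53110 + 26593) = √(2*(1/53110)*(-25174) + 26593) = √(-25174/26555 + 26593) = √(706151941/26555) = √18751864793255/26555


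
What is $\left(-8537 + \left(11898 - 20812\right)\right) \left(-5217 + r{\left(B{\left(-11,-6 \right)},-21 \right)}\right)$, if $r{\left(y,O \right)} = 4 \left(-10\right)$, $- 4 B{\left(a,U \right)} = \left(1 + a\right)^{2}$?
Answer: $91739907$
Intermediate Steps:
$B{\left(a,U \right)} = - \frac{\left(1 + a\right)^{2}}{4}$
$r{\left(y,O \right)} = -40$
$\left(-8537 + \left(11898 - 20812\right)\right) \left(-5217 + r{\left(B{\left(-11,-6 \right)},-21 \right)}\right) = \left(-8537 + \left(11898 - 20812\right)\right) \left(-5217 - 40\right) = \left(-8537 + \left(11898 - 20812\right)\right) \left(-5257\right) = \left(-8537 - 8914\right) \left(-5257\right) = \left(-17451\right) \left(-5257\right) = 91739907$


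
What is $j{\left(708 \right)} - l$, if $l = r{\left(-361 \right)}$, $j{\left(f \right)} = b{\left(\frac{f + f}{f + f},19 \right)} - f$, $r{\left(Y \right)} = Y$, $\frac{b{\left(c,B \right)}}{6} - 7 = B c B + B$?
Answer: $1975$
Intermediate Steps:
$b{\left(c,B \right)} = 42 + 6 B + 6 c B^{2}$ ($b{\left(c,B \right)} = 42 + 6 \left(B c B + B\right) = 42 + 6 \left(c B^{2} + B\right) = 42 + 6 \left(B + c B^{2}\right) = 42 + \left(6 B + 6 c B^{2}\right) = 42 + 6 B + 6 c B^{2}$)
$j{\left(f \right)} = 2322 - f$ ($j{\left(f \right)} = \left(42 + 6 \cdot 19 + 6 \frac{f + f}{f + f} 19^{2}\right) - f = \left(42 + 114 + 6 \frac{2 f}{2 f} 361\right) - f = \left(42 + 114 + 6 \cdot 2 f \frac{1}{2 f} 361\right) - f = \left(42 + 114 + 6 \cdot 1 \cdot 361\right) - f = \left(42 + 114 + 2166\right) - f = 2322 - f$)
$l = -361$
$j{\left(708 \right)} - l = \left(2322 - 708\right) - -361 = \left(2322 - 708\right) + 361 = 1614 + 361 = 1975$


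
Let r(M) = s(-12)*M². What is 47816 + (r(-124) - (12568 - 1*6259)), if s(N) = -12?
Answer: -143005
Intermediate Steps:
r(M) = -12*M²
47816 + (r(-124) - (12568 - 1*6259)) = 47816 + (-12*(-124)² - (12568 - 1*6259)) = 47816 + (-12*15376 - (12568 - 6259)) = 47816 + (-184512 - 1*6309) = 47816 + (-184512 - 6309) = 47816 - 190821 = -143005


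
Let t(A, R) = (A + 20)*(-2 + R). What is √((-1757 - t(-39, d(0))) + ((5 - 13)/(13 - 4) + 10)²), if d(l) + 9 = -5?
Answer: I*√160217/9 ≈ 44.475*I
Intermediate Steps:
d(l) = -14 (d(l) = -9 - 5 = -14)
t(A, R) = (-2 + R)*(20 + A) (t(A, R) = (20 + A)*(-2 + R) = (-2 + R)*(20 + A))
√((-1757 - t(-39, d(0))) + ((5 - 13)/(13 - 4) + 10)²) = √((-1757 - (-40 - 2*(-39) + 20*(-14) - 39*(-14))) + ((5 - 13)/(13 - 4) + 10)²) = √((-1757 - (-40 + 78 - 280 + 546)) + (-8/9 + 10)²) = √((-1757 - 1*304) + (-8*⅑ + 10)²) = √((-1757 - 304) + (-8/9 + 10)²) = √(-2061 + (82/9)²) = √(-2061 + 6724/81) = √(-160217/81) = I*√160217/9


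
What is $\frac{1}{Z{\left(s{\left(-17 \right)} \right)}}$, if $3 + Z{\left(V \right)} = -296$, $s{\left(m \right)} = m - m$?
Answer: $- \frac{1}{299} \approx -0.0033445$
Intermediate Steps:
$s{\left(m \right)} = 0$
$Z{\left(V \right)} = -299$ ($Z{\left(V \right)} = -3 - 296 = -299$)
$\frac{1}{Z{\left(s{\left(-17 \right)} \right)}} = \frac{1}{-299} = - \frac{1}{299}$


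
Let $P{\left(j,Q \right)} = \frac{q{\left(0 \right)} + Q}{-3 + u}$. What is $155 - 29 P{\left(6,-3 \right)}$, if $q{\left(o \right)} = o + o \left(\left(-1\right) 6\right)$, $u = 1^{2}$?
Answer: $\frac{223}{2} \approx 111.5$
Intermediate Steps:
$u = 1$
$q{\left(o \right)} = - 5 o$ ($q{\left(o \right)} = o + o \left(-6\right) = o - 6 o = - 5 o$)
$P{\left(j,Q \right)} = - \frac{Q}{2}$ ($P{\left(j,Q \right)} = \frac{\left(-5\right) 0 + Q}{-3 + 1} = \frac{0 + Q}{-2} = Q \left(- \frac{1}{2}\right) = - \frac{Q}{2}$)
$155 - 29 P{\left(6,-3 \right)} = 155 - 29 \left(\left(- \frac{1}{2}\right) \left(-3\right)\right) = 155 - \frac{87}{2} = \frac{223}{2}$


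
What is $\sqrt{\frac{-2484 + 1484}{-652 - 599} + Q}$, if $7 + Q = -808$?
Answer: $\frac{i \sqrt{141580535}}{417} \approx 28.534 i$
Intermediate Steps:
$Q = -815$ ($Q = -7 - 808 = -815$)
$\sqrt{\frac{-2484 + 1484}{-652 - 599} + Q} = \sqrt{\frac{-2484 + 1484}{-652 - 599} - 815} = \sqrt{- \frac{1000}{-1251} - 815} = \sqrt{\left(-1000\right) \left(- \frac{1}{1251}\right) - 815} = \sqrt{\frac{1000}{1251} - 815} = \sqrt{- \frac{1018565}{1251}} = \frac{i \sqrt{141580535}}{417}$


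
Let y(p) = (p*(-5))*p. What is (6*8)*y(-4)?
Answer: -3840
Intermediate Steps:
y(p) = -5*p**2 (y(p) = (-5*p)*p = -5*p**2)
(6*8)*y(-4) = (6*8)*(-5*(-4)**2) = 48*(-5*16) = 48*(-80) = -3840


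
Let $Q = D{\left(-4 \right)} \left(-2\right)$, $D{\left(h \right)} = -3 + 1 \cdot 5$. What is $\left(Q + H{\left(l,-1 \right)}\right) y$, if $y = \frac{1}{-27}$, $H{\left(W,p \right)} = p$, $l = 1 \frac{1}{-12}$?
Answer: $\frac{5}{27} \approx 0.18519$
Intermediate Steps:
$l = - \frac{1}{12}$ ($l = 1 \left(- \frac{1}{12}\right) = - \frac{1}{12} \approx -0.083333$)
$D{\left(h \right)} = 2$ ($D{\left(h \right)} = -3 + 5 = 2$)
$y = - \frac{1}{27} \approx -0.037037$
$Q = -4$ ($Q = 2 \left(-2\right) = -4$)
$\left(Q + H{\left(l,-1 \right)}\right) y = \left(-4 - 1\right) \left(- \frac{1}{27}\right) = \left(-5\right) \left(- \frac{1}{27}\right) = \frac{5}{27}$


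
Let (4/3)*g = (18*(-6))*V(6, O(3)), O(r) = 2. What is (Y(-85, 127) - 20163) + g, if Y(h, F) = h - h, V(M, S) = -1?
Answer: -20082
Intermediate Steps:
Y(h, F) = 0
g = 81 (g = 3*((18*(-6))*(-1))/4 = 3*(-108*(-1))/4 = (3/4)*108 = 81)
(Y(-85, 127) - 20163) + g = (0 - 20163) + 81 = -20163 + 81 = -20082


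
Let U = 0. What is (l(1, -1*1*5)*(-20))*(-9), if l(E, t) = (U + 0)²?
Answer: 0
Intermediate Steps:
l(E, t) = 0 (l(E, t) = (0 + 0)² = 0² = 0)
(l(1, -1*1*5)*(-20))*(-9) = (0*(-20))*(-9) = 0*(-9) = 0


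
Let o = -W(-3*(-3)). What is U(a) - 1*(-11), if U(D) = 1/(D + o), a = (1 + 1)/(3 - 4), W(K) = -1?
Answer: 10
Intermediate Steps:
o = 1 (o = -1*(-1) = 1)
a = -2 (a = 2/(-1) = 2*(-1) = -2)
U(D) = 1/(1 + D) (U(D) = 1/(D + 1) = 1/(1 + D))
U(a) - 1*(-11) = 1/(1 - 2) - 1*(-11) = 1/(-1) + 11 = -1 + 11 = 10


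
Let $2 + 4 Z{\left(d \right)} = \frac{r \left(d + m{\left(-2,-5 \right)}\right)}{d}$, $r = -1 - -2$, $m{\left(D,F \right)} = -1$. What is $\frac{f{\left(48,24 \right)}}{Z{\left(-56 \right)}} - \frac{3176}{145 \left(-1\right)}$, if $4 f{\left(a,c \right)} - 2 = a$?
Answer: $- \frac{46264}{1595} \approx -29.006$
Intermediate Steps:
$f{\left(a,c \right)} = \frac{1}{2} + \frac{a}{4}$
$r = 1$ ($r = -1 + 2 = 1$)
$Z{\left(d \right)} = - \frac{1}{2} + \frac{-1 + d}{4 d}$ ($Z{\left(d \right)} = - \frac{1}{2} + \frac{1 \left(d - 1\right) \frac{1}{d}}{4} = - \frac{1}{2} + \frac{1 \left(-1 + d\right) \frac{1}{d}}{4} = - \frac{1}{2} + \frac{\left(-1 + d\right) \frac{1}{d}}{4} = - \frac{1}{2} + \frac{\frac{1}{d} \left(-1 + d\right)}{4} = - \frac{1}{2} + \frac{-1 + d}{4 d}$)
$\frac{f{\left(48,24 \right)}}{Z{\left(-56 \right)}} - \frac{3176}{145 \left(-1\right)} = \frac{\frac{1}{2} + \frac{1}{4} \cdot 48}{\frac{1}{4} \frac{1}{-56} \left(-1 - -56\right)} - \frac{3176}{145 \left(-1\right)} = \frac{\frac{1}{2} + 12}{\frac{1}{4} \left(- \frac{1}{56}\right) \left(-1 + 56\right)} - \frac{3176}{-145} = \frac{25}{2 \cdot \frac{1}{4} \left(- \frac{1}{56}\right) 55} - - \frac{3176}{145} = \frac{25}{2 \left(- \frac{55}{224}\right)} + \frac{3176}{145} = \frac{25}{2} \left(- \frac{224}{55}\right) + \frac{3176}{145} = - \frac{560}{11} + \frac{3176}{145} = - \frac{46264}{1595}$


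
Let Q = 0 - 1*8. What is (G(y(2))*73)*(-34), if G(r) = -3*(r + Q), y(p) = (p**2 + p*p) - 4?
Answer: -29784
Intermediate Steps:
Q = -8 (Q = 0 - 8 = -8)
y(p) = -4 + 2*p**2 (y(p) = (p**2 + p**2) - 4 = 2*p**2 - 4 = -4 + 2*p**2)
G(r) = 24 - 3*r (G(r) = -3*(r - 8) = -3*(-8 + r) = 24 - 3*r)
(G(y(2))*73)*(-34) = ((24 - 3*(-4 + 2*2**2))*73)*(-34) = ((24 - 3*(-4 + 2*4))*73)*(-34) = ((24 - 3*(-4 + 8))*73)*(-34) = ((24 - 3*4)*73)*(-34) = ((24 - 12)*73)*(-34) = (12*73)*(-34) = 876*(-34) = -29784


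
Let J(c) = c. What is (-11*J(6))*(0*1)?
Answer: 0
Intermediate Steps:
(-11*J(6))*(0*1) = (-11*6)*(0*1) = -66*0 = 0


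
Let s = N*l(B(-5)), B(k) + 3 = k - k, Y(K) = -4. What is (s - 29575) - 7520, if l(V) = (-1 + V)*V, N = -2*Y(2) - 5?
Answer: -37059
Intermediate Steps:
B(k) = -3 (B(k) = -3 + (k - k) = -3 + 0 = -3)
N = 3 (N = -2*(-4) - 5 = 8 - 5 = 3)
l(V) = V*(-1 + V)
s = 36 (s = 3*(-3*(-1 - 3)) = 3*(-3*(-4)) = 3*12 = 36)
(s - 29575) - 7520 = (36 - 29575) - 7520 = -29539 - 7520 = -37059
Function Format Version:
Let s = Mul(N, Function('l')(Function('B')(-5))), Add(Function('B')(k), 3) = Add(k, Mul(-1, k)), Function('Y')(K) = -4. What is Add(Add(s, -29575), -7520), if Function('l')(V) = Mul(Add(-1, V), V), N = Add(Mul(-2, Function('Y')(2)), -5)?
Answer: -37059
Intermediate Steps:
Function('B')(k) = -3 (Function('B')(k) = Add(-3, Add(k, Mul(-1, k))) = Add(-3, 0) = -3)
N = 3 (N = Add(Mul(-2, -4), -5) = Add(8, -5) = 3)
Function('l')(V) = Mul(V, Add(-1, V))
s = 36 (s = Mul(3, Mul(-3, Add(-1, -3))) = Mul(3, Mul(-3, -4)) = Mul(3, 12) = 36)
Add(Add(s, -29575), -7520) = Add(Add(36, -29575), -7520) = Add(-29539, -7520) = -37059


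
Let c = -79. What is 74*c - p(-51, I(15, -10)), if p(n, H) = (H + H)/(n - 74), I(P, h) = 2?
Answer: -730746/125 ≈ -5846.0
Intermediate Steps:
p(n, H) = 2*H/(-74 + n) (p(n, H) = (2*H)/(-74 + n) = 2*H/(-74 + n))
74*c - p(-51, I(15, -10)) = 74*(-79) - 2*2/(-74 - 51) = -5846 - 2*2/(-125) = -5846 - 2*2*(-1)/125 = -5846 - 1*(-4/125) = -5846 + 4/125 = -730746/125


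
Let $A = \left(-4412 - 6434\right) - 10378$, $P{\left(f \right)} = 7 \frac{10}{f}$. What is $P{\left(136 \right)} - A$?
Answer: $\frac{1443267}{68} \approx 21225.0$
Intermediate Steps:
$P{\left(f \right)} = \frac{70}{f}$
$A = -21224$ ($A = -10846 - 10378 = -21224$)
$P{\left(136 \right)} - A = \frac{70}{136} - -21224 = 70 \cdot \frac{1}{136} + 21224 = \frac{35}{68} + 21224 = \frac{1443267}{68}$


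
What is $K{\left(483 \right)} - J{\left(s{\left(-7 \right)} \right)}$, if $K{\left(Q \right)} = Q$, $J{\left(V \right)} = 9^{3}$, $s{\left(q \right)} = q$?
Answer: $-246$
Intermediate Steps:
$J{\left(V \right)} = 729$
$K{\left(483 \right)} - J{\left(s{\left(-7 \right)} \right)} = 483 - 729 = -246$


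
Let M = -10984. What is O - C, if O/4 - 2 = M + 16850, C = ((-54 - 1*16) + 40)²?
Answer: 22572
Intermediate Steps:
C = 900 (C = ((-54 - 16) + 40)² = (-70 + 40)² = (-30)² = 900)
O = 23472 (O = 8 + 4*(-10984 + 16850) = 8 + 4*5866 = 8 + 23464 = 23472)
O - C = 23472 - 1*900 = 23472 - 900 = 22572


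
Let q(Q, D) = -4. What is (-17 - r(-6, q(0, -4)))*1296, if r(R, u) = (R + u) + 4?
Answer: -14256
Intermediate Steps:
r(R, u) = 4 + R + u
(-17 - r(-6, q(0, -4)))*1296 = (-17 - (4 - 6 - 4))*1296 = (-17 - 1*(-6))*1296 = (-17 + 6)*1296 = -11*1296 = -14256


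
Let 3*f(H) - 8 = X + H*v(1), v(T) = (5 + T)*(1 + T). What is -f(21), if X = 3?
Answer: -263/3 ≈ -87.667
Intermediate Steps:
v(T) = (1 + T)*(5 + T)
f(H) = 11/3 + 4*H (f(H) = 8/3 + (3 + H*(5 + 1**2 + 6*1))/3 = 8/3 + (3 + H*(5 + 1 + 6))/3 = 8/3 + (3 + H*12)/3 = 8/3 + (3 + 12*H)/3 = 8/3 + (1 + 4*H) = 11/3 + 4*H)
-f(21) = -(11/3 + 4*21) = -(11/3 + 84) = -1*263/3 = -263/3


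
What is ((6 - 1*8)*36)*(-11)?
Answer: 792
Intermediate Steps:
((6 - 1*8)*36)*(-11) = ((6 - 8)*36)*(-11) = -2*36*(-11) = -72*(-11) = 792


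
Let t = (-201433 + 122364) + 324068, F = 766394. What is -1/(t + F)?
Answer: -1/1011393 ≈ -9.8874e-7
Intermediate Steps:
t = 244999 (t = -79069 + 324068 = 244999)
-1/(t + F) = -1/(244999 + 766394) = -1/1011393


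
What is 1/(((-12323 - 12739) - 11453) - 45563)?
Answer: -1/82078 ≈ -1.2184e-5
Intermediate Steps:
1/(((-12323 - 12739) - 11453) - 45563) = 1/((-25062 - 11453) - 45563) = 1/(-36515 - 45563) = 1/(-82078) = -1/82078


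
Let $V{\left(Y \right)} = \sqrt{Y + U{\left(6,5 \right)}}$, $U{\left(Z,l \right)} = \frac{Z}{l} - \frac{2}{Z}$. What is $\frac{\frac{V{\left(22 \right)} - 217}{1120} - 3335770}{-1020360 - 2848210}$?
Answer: $\frac{533723231}{618971200} - \frac{\sqrt{105}}{9284568000} \approx 0.86228$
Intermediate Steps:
$U{\left(Z,l \right)} = - \frac{2}{Z} + \frac{Z}{l}$
$V{\left(Y \right)} = \sqrt{\frac{13}{15} + Y}$ ($V{\left(Y \right)} = \sqrt{Y + \left(- \frac{2}{6} + \frac{6}{5}\right)} = \sqrt{Y + \left(\left(-2\right) \frac{1}{6} + 6 \cdot \frac{1}{5}\right)} = \sqrt{Y + \left(- \frac{1}{3} + \frac{6}{5}\right)} = \sqrt{Y + \frac{13}{15}} = \sqrt{\frac{13}{15} + Y}$)
$\frac{\frac{V{\left(22 \right)} - 217}{1120} - 3335770}{-1020360 - 2848210} = \frac{\frac{\frac{\sqrt{195 + 225 \cdot 22}}{15} - 217}{1120} - 3335770}{-1020360 - 2848210} = \frac{\frac{\frac{\sqrt{195 + 4950}}{15} - 217}{1120} - 3335770}{-3868570} = \left(\frac{\frac{\sqrt{5145}}{15} - 217}{1120} - 3335770\right) \left(- \frac{1}{3868570}\right) = \left(\frac{\frac{7 \sqrt{105}}{15} - 217}{1120} - 3335770\right) \left(- \frac{1}{3868570}\right) = \left(\frac{-217 + \frac{7 \sqrt{105}}{15}}{1120} - 3335770\right) \left(- \frac{1}{3868570}\right) = \left(\left(- \frac{31}{160} + \frac{\sqrt{105}}{2400}\right) - 3335770\right) \left(- \frac{1}{3868570}\right) = \left(- \frac{533723231}{160} + \frac{\sqrt{105}}{2400}\right) \left(- \frac{1}{3868570}\right) = \frac{533723231}{618971200} - \frac{\sqrt{105}}{9284568000}$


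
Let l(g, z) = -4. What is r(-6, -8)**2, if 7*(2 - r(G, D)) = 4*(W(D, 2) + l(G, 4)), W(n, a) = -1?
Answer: 1156/49 ≈ 23.592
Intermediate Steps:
r(G, D) = 34/7 (r(G, D) = 2 - 4*(-1 - 4)/7 = 2 - 4*(-5)/7 = 2 - 1/7*(-20) = 2 + 20/7 = 34/7)
r(-6, -8)**2 = (34/7)**2 = 1156/49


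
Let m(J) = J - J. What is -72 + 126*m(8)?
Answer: -72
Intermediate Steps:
m(J) = 0
-72 + 126*m(8) = -72 + 126*0 = -72 + 0 = -72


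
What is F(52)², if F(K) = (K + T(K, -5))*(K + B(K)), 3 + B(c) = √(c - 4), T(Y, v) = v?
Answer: 5409841 + 865928*√3 ≈ 6.9097e+6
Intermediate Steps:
B(c) = -3 + √(-4 + c) (B(c) = -3 + √(c - 4) = -3 + √(-4 + c))
F(K) = (-5 + K)*(-3 + K + √(-4 + K)) (F(K) = (K - 5)*(K + (-3 + √(-4 + K))) = (-5 + K)*(-3 + K + √(-4 + K)))
F(52)² = (15 + 52² - 8*52 - 5*√(-4 + 52) + 52*√(-4 + 52))² = (15 + 2704 - 416 - 20*√3 + 52*√48)² = (15 + 2704 - 416 - 20*√3 + 52*(4*√3))² = (15 + 2704 - 416 - 20*√3 + 208*√3)² = (2303 + 188*√3)²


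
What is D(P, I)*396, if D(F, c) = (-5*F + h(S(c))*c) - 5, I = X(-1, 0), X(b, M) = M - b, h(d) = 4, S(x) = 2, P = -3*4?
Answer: 23364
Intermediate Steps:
P = -12
I = 1 (I = 0 - 1*(-1) = 0 + 1 = 1)
D(F, c) = -5 - 5*F + 4*c (D(F, c) = (-5*F + 4*c) - 5 = -5 - 5*F + 4*c)
D(P, I)*396 = (-5 - 5*(-12) + 4*1)*396 = (-5 + 60 + 4)*396 = 59*396 = 23364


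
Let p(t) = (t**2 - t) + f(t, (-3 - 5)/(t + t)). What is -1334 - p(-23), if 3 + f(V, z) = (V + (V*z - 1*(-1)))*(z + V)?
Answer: -56959/23 ≈ -2476.5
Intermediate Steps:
f(V, z) = -3 + (V + z)*(1 + V + V*z) (f(V, z) = -3 + (V + (V*z - 1*(-1)))*(z + V) = -3 + (V + (V*z + 1))*(V + z) = -3 + (V + (1 + V*z))*(V + z) = -3 + (1 + V + V*z)*(V + z) = -3 + (V + z)*(1 + V + V*z))
p(t) = -7 - 4*t + 2*t**2 + 12/t (p(t) = (t**2 - t) + (-3 + t + (-3 - 5)/(t + t) + t**2 + t*((-3 - 5)/(t + t)) + t*((-3 - 5)/(t + t))**2 + ((-3 - 5)/(t + t))*t**2) = (t**2 - t) + (-3 + t - 8*1/(2*t) + t**2 + t*(-8*1/(2*t)) + t*(-8*1/(2*t))**2 + (-8*1/(2*t))*t**2) = (t**2 - t) + (-3 + t - 4/t + t**2 + t*(-4/t) + t*(-4/t)**2 + (-4/t)*t**2) = (t**2 - t) + (-3 + t - 4/t + t**2 - 4 + t*(16/t**2) - 4*t) = (t**2 - t) + (-3 + t - 4/t + t**2 - 4 + 16/t - 4*t) = (t**2 - t) + (-7 + t**2 - 3*t + 12/t) = -7 - 4*t + 2*t**2 + 12/t)
-1334 - p(-23) = -1334 - (-7 - 4*(-23) + 2*(-23)**2 + 12/(-23)) = -1334 - (-7 + 92 + 2*529 + 12*(-1/23)) = -1334 - (-7 + 92 + 1058 - 12/23) = -1334 - 1*26277/23 = -1334 - 26277/23 = -56959/23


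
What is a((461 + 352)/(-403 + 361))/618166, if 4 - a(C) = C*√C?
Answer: 2/309083 + 271*I*√3794/121160536 ≈ 6.4708e-6 + 0.00013777*I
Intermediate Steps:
a(C) = 4 - C^(3/2) (a(C) = 4 - C*√C = 4 - C^(3/2))
a((461 + 352)/(-403 + 361))/618166 = (4 - ((461 + 352)/(-403 + 361))^(3/2))/618166 = (4 - (813/(-42))^(3/2))*(1/618166) = (4 - (813*(-1/42))^(3/2))*(1/618166) = (4 - (-271/14)^(3/2))*(1/618166) = (4 - (-271)*I*√3794/196)*(1/618166) = (4 + 271*I*√3794/196)*(1/618166) = 2/309083 + 271*I*√3794/121160536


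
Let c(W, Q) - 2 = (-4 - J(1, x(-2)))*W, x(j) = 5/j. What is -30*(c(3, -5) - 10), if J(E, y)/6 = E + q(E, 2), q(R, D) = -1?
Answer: 600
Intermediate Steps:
J(E, y) = -6 + 6*E (J(E, y) = 6*(E - 1) = 6*(-1 + E) = -6 + 6*E)
c(W, Q) = 2 - 4*W (c(W, Q) = 2 + (-4 - (-6 + 6*1))*W = 2 + (-4 - (-6 + 6))*W = 2 + (-4 - 1*0)*W = 2 + (-4 + 0)*W = 2 - 4*W)
-30*(c(3, -5) - 10) = -30*((2 - 4*3) - 10) = -30*((2 - 12) - 10) = -30*(-10 - 10) = -30*(-20) = 600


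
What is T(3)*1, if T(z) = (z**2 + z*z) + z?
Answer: 21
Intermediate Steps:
T(z) = z + 2*z**2 (T(z) = (z**2 + z**2) + z = 2*z**2 + z = z + 2*z**2)
T(3)*1 = (3*(1 + 2*3))*1 = (3*(1 + 6))*1 = (3*7)*1 = 21*1 = 21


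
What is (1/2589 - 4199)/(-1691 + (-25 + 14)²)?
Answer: 1087121/406473 ≈ 2.6745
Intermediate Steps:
(1/2589 - 4199)/(-1691 + (-25 + 14)²) = (1/2589 - 4199)/(-1691 + (-11)²) = -10871210/(2589*(-1691 + 121)) = -10871210/2589/(-1570) = -10871210/2589*(-1/1570) = 1087121/406473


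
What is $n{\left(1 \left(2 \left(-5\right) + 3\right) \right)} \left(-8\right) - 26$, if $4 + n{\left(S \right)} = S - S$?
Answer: $6$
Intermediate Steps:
$n{\left(S \right)} = -4$ ($n{\left(S \right)} = -4 + \left(S - S\right) = -4 + 0 = -4$)
$n{\left(1 \left(2 \left(-5\right) + 3\right) \right)} \left(-8\right) - 26 = \left(-4\right) \left(-8\right) - 26 = 32 - 26 = 6$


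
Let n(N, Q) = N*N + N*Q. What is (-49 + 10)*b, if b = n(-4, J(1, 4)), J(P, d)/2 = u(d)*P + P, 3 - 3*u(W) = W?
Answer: -416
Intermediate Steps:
u(W) = 1 - W/3
J(P, d) = 2*P + 2*P*(1 - d/3) (J(P, d) = 2*((1 - d/3)*P + P) = 2*(P*(1 - d/3) + P) = 2*(P + P*(1 - d/3)) = 2*P + 2*P*(1 - d/3))
n(N, Q) = N² + N*Q
b = 32/3 (b = -4*(-4 + (⅔)*1*(6 - 1*4)) = -4*(-4 + (⅔)*1*(6 - 4)) = -4*(-4 + (⅔)*1*2) = -4*(-4 + 4/3) = -4*(-8/3) = 32/3 ≈ 10.667)
(-49 + 10)*b = (-49 + 10)*(32/3) = -39*32/3 = -416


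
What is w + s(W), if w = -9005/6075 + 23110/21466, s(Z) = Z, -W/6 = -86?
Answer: 6723656212/13040595 ≈ 515.59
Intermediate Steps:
W = 516 (W = -6*(-86) = 516)
w = -5290808/13040595 (w = -9005*1/6075 + 23110*(1/21466) = -1801/1215 + 11555/10733 = -5290808/13040595 ≈ -0.40572)
w + s(W) = -5290808/13040595 + 516 = 6723656212/13040595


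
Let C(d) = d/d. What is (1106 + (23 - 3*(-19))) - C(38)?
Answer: 1185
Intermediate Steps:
C(d) = 1
(1106 + (23 - 3*(-19))) - C(38) = (1106 + (23 - 3*(-19))) - 1*1 = (1106 + (23 + 57)) - 1 = (1106 + 80) - 1 = 1186 - 1 = 1185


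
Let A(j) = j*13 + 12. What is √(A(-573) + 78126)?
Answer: √70689 ≈ 265.87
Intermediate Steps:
A(j) = 12 + 13*j (A(j) = 13*j + 12 = 12 + 13*j)
√(A(-573) + 78126) = √((12 + 13*(-573)) + 78126) = √((12 - 7449) + 78126) = √(-7437 + 78126) = √70689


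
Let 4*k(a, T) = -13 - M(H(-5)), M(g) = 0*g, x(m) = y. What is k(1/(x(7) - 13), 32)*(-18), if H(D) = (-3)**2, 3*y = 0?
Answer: 117/2 ≈ 58.500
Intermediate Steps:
y = 0 (y = (1/3)*0 = 0)
x(m) = 0
H(D) = 9
M(g) = 0
k(a, T) = -13/4 (k(a, T) = (-13 - 1*0)/4 = (-13 + 0)/4 = (1/4)*(-13) = -13/4)
k(1/(x(7) - 13), 32)*(-18) = -13/4*(-18) = 117/2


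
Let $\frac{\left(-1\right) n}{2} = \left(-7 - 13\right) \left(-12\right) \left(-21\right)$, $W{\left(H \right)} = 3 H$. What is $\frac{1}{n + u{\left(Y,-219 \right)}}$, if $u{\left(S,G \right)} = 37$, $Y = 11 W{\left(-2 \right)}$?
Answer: $\frac{1}{10117} \approx 9.8843 \cdot 10^{-5}$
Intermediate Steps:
$Y = -66$ ($Y = 11 \cdot 3 \left(-2\right) = 11 \left(-6\right) = -66$)
$n = 10080$ ($n = - 2 \left(-7 - 13\right) \left(-12\right) \left(-21\right) = - 2 \left(-20\right) \left(-12\right) \left(-21\right) = - 2 \cdot 240 \left(-21\right) = \left(-2\right) \left(-5040\right) = 10080$)
$\frac{1}{n + u{\left(Y,-219 \right)}} = \frac{1}{10080 + 37} = \frac{1}{10117}$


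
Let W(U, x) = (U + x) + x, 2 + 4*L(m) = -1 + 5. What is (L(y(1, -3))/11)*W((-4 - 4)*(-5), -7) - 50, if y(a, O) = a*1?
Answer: -537/11 ≈ -48.818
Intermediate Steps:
y(a, O) = a
L(m) = ½ (L(m) = -½ + (-1 + 5)/4 = -½ + (¼)*4 = -½ + 1 = ½)
W(U, x) = U + 2*x
(L(y(1, -3))/11)*W((-4 - 4)*(-5), -7) - 50 = ((½)/11)*((-4 - 4)*(-5) + 2*(-7)) - 50 = ((½)*(1/11))*(-8*(-5) - 14) - 50 = (40 - 14)/22 - 50 = (1/22)*26 - 50 = 13/11 - 50 = -537/11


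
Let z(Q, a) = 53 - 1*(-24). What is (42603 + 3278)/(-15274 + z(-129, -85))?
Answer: -45881/15197 ≈ -3.0191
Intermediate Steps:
z(Q, a) = 77 (z(Q, a) = 53 + 24 = 77)
(42603 + 3278)/(-15274 + z(-129, -85)) = (42603 + 3278)/(-15274 + 77) = 45881/(-15197) = 45881*(-1/15197) = -45881/15197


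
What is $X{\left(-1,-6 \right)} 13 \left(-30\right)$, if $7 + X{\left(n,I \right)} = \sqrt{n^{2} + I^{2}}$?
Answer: $2730 - 390 \sqrt{37} \approx 357.72$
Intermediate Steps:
$X{\left(n,I \right)} = -7 + \sqrt{I^{2} + n^{2}}$ ($X{\left(n,I \right)} = -7 + \sqrt{n^{2} + I^{2}} = -7 + \sqrt{I^{2} + n^{2}}$)
$X{\left(-1,-6 \right)} 13 \left(-30\right) = \left(-7 + \sqrt{\left(-6\right)^{2} + \left(-1\right)^{2}}\right) 13 \left(-30\right) = \left(-7 + \sqrt{36 + 1}\right) 13 \left(-30\right) = \left(-7 + \sqrt{37}\right) 13 \left(-30\right) = \left(-91 + 13 \sqrt{37}\right) \left(-30\right) = 2730 - 390 \sqrt{37}$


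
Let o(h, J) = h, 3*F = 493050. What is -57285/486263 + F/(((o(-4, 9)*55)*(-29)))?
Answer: 7955184575/310235794 ≈ 25.642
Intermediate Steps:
F = 164350 (F = (⅓)*493050 = 164350)
-57285/486263 + F/(((o(-4, 9)*55)*(-29))) = -57285/486263 + 164350/((-4*55*(-29))) = -57285*1/486263 + 164350/((-220*(-29))) = -57285/486263 + 164350/6380 = -57285/486263 + 164350*(1/6380) = -57285/486263 + 16435/638 = 7955184575/310235794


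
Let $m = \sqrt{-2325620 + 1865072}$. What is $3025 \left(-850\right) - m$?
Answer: $-2571250 - 6 i \sqrt{12793} \approx -2.5712 \cdot 10^{6} - 678.64 i$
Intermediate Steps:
$m = 6 i \sqrt{12793}$ ($m = \sqrt{-460548} = 6 i \sqrt{12793} \approx 678.64 i$)
$3025 \left(-850\right) - m = 3025 \left(-850\right) - 6 i \sqrt{12793} = -2571250 - 6 i \sqrt{12793}$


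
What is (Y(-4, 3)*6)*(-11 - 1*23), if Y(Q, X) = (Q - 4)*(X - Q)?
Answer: 11424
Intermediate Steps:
Y(Q, X) = (-4 + Q)*(X - Q)
(Y(-4, 3)*6)*(-11 - 1*23) = ((-1*(-4)**2 - 4*3 + 4*(-4) - 4*3)*6)*(-11 - 1*23) = ((-1*16 - 12 - 16 - 12)*6)*(-11 - 23) = ((-16 - 12 - 16 - 12)*6)*(-34) = -56*6*(-34) = -336*(-34) = 11424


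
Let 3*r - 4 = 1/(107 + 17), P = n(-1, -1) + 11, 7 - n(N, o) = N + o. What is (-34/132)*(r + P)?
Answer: -134929/24552 ≈ -5.4956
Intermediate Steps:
n(N, o) = 7 - N - o (n(N, o) = 7 - (N + o) = 7 + (-N - o) = 7 - N - o)
P = 20 (P = (7 - 1*(-1) - 1*(-1)) + 11 = (7 + 1 + 1) + 11 = 9 + 11 = 20)
r = 497/372 (r = 4/3 + 1/(3*(107 + 17)) = 4/3 + (⅓)/124 = 4/3 + (⅓)*(1/124) = 4/3 + 1/372 = 497/372 ≈ 1.3360)
(-34/132)*(r + P) = (-34/132)*(497/372 + 20) = -34*1/132*(7937/372) = -17/66*7937/372 = -134929/24552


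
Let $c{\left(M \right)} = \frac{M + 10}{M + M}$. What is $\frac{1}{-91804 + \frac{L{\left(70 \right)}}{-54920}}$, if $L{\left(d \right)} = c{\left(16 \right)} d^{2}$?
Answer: $- \frac{43936}{4033503729} \approx -1.0893 \cdot 10^{-5}$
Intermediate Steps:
$c{\left(M \right)} = \frac{10 + M}{2 M}$
$L{\left(d \right)} = \frac{13 d^{2}}{16}$ ($L{\left(d \right)} = \frac{10 + 16}{2 \cdot 16} d^{2} = \frac{1}{2} \cdot \frac{1}{16} \cdot 26 d^{2} = \frac{13 d^{2}}{16}$)
$\frac{1}{-91804 + \frac{L{\left(70 \right)}}{-54920}} = \frac{1}{-91804 + \frac{\frac{13}{16} \cdot 70^{2}}{-54920}} = \frac{1}{-91804 + \frac{13}{16} \cdot 4900 \left(- \frac{1}{54920}\right)} = \frac{1}{-91804 + \frac{15925}{4} \left(- \frac{1}{54920}\right)} = \frac{1}{-91804 - \frac{3185}{43936}} = \frac{1}{- \frac{4033503729}{43936}} = - \frac{43936}{4033503729}$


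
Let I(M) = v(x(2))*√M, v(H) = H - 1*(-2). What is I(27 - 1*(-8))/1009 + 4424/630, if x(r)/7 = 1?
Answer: 316/45 + 9*√35/1009 ≈ 7.0750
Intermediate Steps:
x(r) = 7 (x(r) = 7*1 = 7)
v(H) = 2 + H (v(H) = H + 2 = 2 + H)
I(M) = 9*√M (I(M) = (2 + 7)*√M = 9*√M)
I(27 - 1*(-8))/1009 + 4424/630 = (9*√(27 - 1*(-8)))/1009 + 4424/630 = (9*√(27 + 8))*(1/1009) + 4424*(1/630) = (9*√35)*(1/1009) + 316/45 = 9*√35/1009 + 316/45 = 316/45 + 9*√35/1009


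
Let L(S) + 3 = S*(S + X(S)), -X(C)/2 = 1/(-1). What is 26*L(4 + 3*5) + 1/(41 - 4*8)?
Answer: 92665/9 ≈ 10296.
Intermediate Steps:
X(C) = 2 (X(C) = -2/(-1) = -2*(-1) = 2)
L(S) = -3 + S*(2 + S) (L(S) = -3 + S*(S + 2) = -3 + S*(2 + S))
26*L(4 + 3*5) + 1/(41 - 4*8) = 26*(-3 + (4 + 3*5)² + 2*(4 + 3*5)) + 1/(41 - 4*8) = 26*(-3 + (4 + 15)² + 2*(4 + 15)) + 1/(41 - 32) = 26*(-3 + 19² + 2*19) + 1/9 = 26*(-3 + 361 + 38) + ⅑ = 26*396 + ⅑ = 10296 + ⅑ = 92665/9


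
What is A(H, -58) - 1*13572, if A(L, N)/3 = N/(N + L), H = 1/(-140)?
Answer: -36731284/2707 ≈ -13569.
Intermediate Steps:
H = -1/140 ≈ -0.0071429
A(L, N) = 3*N/(L + N) (A(L, N) = 3*(N/(N + L)) = 3*(N/(L + N)) = 3*N/(L + N))
A(H, -58) - 1*13572 = 3*(-58)/(-1/140 - 58) - 1*13572 = 3*(-58)/(-8121/140) - 13572 = 3*(-58)*(-140/8121) - 13572 = 8120/2707 - 13572 = -36731284/2707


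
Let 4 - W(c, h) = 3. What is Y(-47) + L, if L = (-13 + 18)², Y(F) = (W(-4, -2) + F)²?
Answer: 2141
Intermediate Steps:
W(c, h) = 1 (W(c, h) = 4 - 1*3 = 4 - 3 = 1)
Y(F) = (1 + F)²
L = 25 (L = 5² = 25)
Y(-47) + L = (1 - 47)² + 25 = (-46)² + 25 = 2116 + 25 = 2141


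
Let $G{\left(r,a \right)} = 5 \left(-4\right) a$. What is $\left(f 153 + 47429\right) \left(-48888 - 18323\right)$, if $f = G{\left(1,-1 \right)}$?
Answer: $-3393416179$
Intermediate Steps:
$G{\left(r,a \right)} = - 20 a$
$f = 20$ ($f = \left(-20\right) \left(-1\right) = 20$)
$\left(f 153 + 47429\right) \left(-48888 - 18323\right) = \left(20 \cdot 153 + 47429\right) \left(-48888 - 18323\right) = \left(3060 + 47429\right) \left(-67211\right) = 50489 \left(-67211\right) = -3393416179$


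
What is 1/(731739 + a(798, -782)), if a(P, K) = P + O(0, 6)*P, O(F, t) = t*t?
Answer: 1/761265 ≈ 1.3136e-6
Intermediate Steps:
O(F, t) = t²
a(P, K) = 37*P (a(P, K) = P + 6²*P = P + 36*P = 37*P)
1/(731739 + a(798, -782)) = 1/(731739 + 37*798) = 1/(731739 + 29526) = 1/761265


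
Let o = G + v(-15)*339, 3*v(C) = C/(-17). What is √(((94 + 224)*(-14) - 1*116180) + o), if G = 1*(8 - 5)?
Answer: I*√34832966/17 ≈ 347.17*I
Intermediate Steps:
v(C) = -C/51 (v(C) = (C/(-17))/3 = (C*(-1/17))/3 = (-C/17)/3 = -C/51)
G = 3 (G = 1*3 = 3)
o = 1746/17 (o = 3 - 1/51*(-15)*339 = 3 + (5/17)*339 = 3 + 1695/17 = 1746/17 ≈ 102.71)
√(((94 + 224)*(-14) - 1*116180) + o) = √(((94 + 224)*(-14) - 1*116180) + 1746/17) = √((318*(-14) - 116180) + 1746/17) = √((-4452 - 116180) + 1746/17) = √(-120632 + 1746/17) = √(-2048998/17) = I*√34832966/17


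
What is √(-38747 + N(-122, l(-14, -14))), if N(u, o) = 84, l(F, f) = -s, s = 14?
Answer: 41*I*√23 ≈ 196.63*I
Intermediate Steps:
l(F, f) = -14 (l(F, f) = -1*14 = -14)
√(-38747 + N(-122, l(-14, -14))) = √(-38747 + 84) = √(-38663) = 41*I*√23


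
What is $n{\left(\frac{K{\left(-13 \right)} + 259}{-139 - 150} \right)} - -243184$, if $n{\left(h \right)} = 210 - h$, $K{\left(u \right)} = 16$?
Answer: $\frac{70341141}{289} \approx 2.434 \cdot 10^{5}$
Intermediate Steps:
$n{\left(\frac{K{\left(-13 \right)} + 259}{-139 - 150} \right)} - -243184 = \left(210 - \frac{16 + 259}{-139 - 150}\right) - -243184 = \left(210 - \frac{275}{-289}\right) + 243184 = \left(210 - 275 \left(- \frac{1}{289}\right)\right) + 243184 = \left(210 - - \frac{275}{289}\right) + 243184 = \left(210 + \frac{275}{289}\right) + 243184 = \frac{60965}{289} + 243184 = \frac{70341141}{289}$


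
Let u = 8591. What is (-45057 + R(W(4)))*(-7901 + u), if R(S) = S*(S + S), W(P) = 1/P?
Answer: -124356975/4 ≈ -3.1089e+7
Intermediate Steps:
R(S) = 2*S² (R(S) = S*(2*S) = 2*S²)
(-45057 + R(W(4)))*(-7901 + u) = (-45057 + 2*(1/4)²)*(-7901 + 8591) = (-45057 + 2*(¼)²)*690 = (-45057 + 2*(1/16))*690 = (-45057 + ⅛)*690 = -360455/8*690 = -124356975/4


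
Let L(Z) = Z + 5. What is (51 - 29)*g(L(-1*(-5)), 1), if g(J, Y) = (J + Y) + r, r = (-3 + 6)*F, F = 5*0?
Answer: 242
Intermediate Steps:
L(Z) = 5 + Z
F = 0
r = 0 (r = (-3 + 6)*0 = 3*0 = 0)
g(J, Y) = J + Y (g(J, Y) = (J + Y) + 0 = J + Y)
(51 - 29)*g(L(-1*(-5)), 1) = (51 - 29)*((5 - 1*(-5)) + 1) = 22*((5 + 5) + 1) = 22*(10 + 1) = 22*11 = 242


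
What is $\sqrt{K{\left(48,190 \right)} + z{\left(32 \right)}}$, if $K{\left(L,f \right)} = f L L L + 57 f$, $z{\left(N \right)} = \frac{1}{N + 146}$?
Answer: $\frac{\sqrt{666102554218}}{178} \approx 4585.1$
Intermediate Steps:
$z{\left(N \right)} = \frac{1}{146 + N}$
$K{\left(L,f \right)} = 57 f + f L^{3}$ ($K{\left(L,f \right)} = L f L L + 57 f = f L^{2} L + 57 f = f L^{3} + 57 f = 57 f + f L^{3}$)
$\sqrt{K{\left(48,190 \right)} + z{\left(32 \right)}} = \sqrt{190 \left(57 + 48^{3}\right) + \frac{1}{146 + 32}} = \sqrt{190 \left(57 + 110592\right) + \frac{1}{178}} = \sqrt{190 \cdot 110649 + \frac{1}{178}} = \sqrt{21023310 + \frac{1}{178}} = \sqrt{\frac{3742149181}{178}} = \frac{\sqrt{666102554218}}{178}$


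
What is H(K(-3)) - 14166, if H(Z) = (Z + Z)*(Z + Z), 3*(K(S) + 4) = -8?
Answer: -125894/9 ≈ -13988.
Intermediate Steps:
K(S) = -20/3 (K(S) = -4 + (1/3)*(-8) = -4 - 8/3 = -20/3)
H(Z) = 4*Z**2 (H(Z) = (2*Z)*(2*Z) = 4*Z**2)
H(K(-3)) - 14166 = 4*(-20/3)**2 - 14166 = 4*(400/9) - 14166 = 1600/9 - 14166 = -125894/9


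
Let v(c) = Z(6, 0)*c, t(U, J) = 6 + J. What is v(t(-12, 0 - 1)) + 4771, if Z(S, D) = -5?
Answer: 4746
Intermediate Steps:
v(c) = -5*c
v(t(-12, 0 - 1)) + 4771 = -5*(6 + (0 - 1)) + 4771 = -5*(6 - 1) + 4771 = -5*5 + 4771 = -25 + 4771 = 4746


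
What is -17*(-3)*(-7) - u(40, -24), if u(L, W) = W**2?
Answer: -933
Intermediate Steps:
-17*(-3)*(-7) - u(40, -24) = -17*(-3)*(-7) - 1*(-24)**2 = 51*(-7) - 1*576 = -357 - 576 = -933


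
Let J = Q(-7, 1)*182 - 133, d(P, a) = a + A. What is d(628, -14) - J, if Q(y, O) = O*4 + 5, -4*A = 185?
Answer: -6261/4 ≈ -1565.3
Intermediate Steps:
A = -185/4 (A = -1/4*185 = -185/4 ≈ -46.250)
Q(y, O) = 5 + 4*O (Q(y, O) = 4*O + 5 = 5 + 4*O)
d(P, a) = -185/4 + a (d(P, a) = a - 185/4 = -185/4 + a)
J = 1505 (J = (5 + 4*1)*182 - 133 = (5 + 4)*182 - 133 = 9*182 - 133 = 1638 - 133 = 1505)
d(628, -14) - J = (-185/4 - 14) - 1*1505 = -241/4 - 1505 = -6261/4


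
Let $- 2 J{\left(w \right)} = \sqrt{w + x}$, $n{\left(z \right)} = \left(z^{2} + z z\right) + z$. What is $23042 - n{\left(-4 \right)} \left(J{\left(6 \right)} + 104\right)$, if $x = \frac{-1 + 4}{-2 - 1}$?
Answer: $20130 + 14 \sqrt{5} \approx 20161.0$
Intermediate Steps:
$n{\left(z \right)} = z + 2 z^{2}$ ($n{\left(z \right)} = \left(z^{2} + z^{2}\right) + z = 2 z^{2} + z = z + 2 z^{2}$)
$x = -1$ ($x = \frac{3}{-3} = 3 \left(- \frac{1}{3}\right) = -1$)
$J{\left(w \right)} = - \frac{\sqrt{-1 + w}}{2}$ ($J{\left(w \right)} = - \frac{\sqrt{w - 1}}{2} = - \frac{\sqrt{-1 + w}}{2}$)
$23042 - n{\left(-4 \right)} \left(J{\left(6 \right)} + 104\right) = 23042 - - 4 \left(1 + 2 \left(-4\right)\right) \left(- \frac{\sqrt{-1 + 6}}{2} + 104\right) = 23042 - - 4 \left(1 - 8\right) \left(- \frac{\sqrt{5}}{2} + 104\right) = 23042 - \left(-4\right) \left(-7\right) \left(104 - \frac{\sqrt{5}}{2}\right) = 23042 - 28 \left(104 - \frac{\sqrt{5}}{2}\right) = 23042 - \left(2912 - 14 \sqrt{5}\right) = 20130 + 14 \sqrt{5}$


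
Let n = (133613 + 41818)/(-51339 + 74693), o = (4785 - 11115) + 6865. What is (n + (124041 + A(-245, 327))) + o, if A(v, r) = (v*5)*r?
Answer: -6445505215/23354 ≈ -2.7599e+5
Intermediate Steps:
A(v, r) = 5*r*v (A(v, r) = (5*v)*r = 5*r*v)
o = 535 (o = -6330 + 6865 = 535)
n = 175431/23354 ≈ 7.5118
(n + (124041 + A(-245, 327))) + o = (175431/23354 + (124041 + 5*327*(-245))) + 535 = (175431/23354 + (124041 - 400575)) + 535 = (175431/23354 - 276534) + 535 = -6457999605/23354 + 535 = -6445505215/23354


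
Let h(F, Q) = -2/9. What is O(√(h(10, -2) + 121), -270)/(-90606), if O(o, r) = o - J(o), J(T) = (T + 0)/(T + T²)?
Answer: -3/32557756 - 1069*√1087/293019804 ≈ -0.00012037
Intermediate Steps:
h(F, Q) = -2/9 (h(F, Q) = -2*⅑ = -2/9)
J(T) = T/(T + T²)
O(o, r) = o - 1/(1 + o)
O(√(h(10, -2) + 121), -270)/(-90606) = ((-1 + √(-2/9 + 121)*(1 + √(-2/9 + 121)))/(1 + √(-2/9 + 121)))/(-90606) = ((-1 + √(1087/9)*(1 + √(1087/9)))/(1 + √(1087/9)))*(-1/90606) = ((-1 + (√1087/3)*(1 + √1087/3))/(1 + √1087/3))*(-1/90606) = ((-1 + √1087*(1 + √1087/3)/3)/(1 + √1087/3))*(-1/90606) = -(-1 + √1087*(1 + √1087/3)/3)/(90606*(1 + √1087/3))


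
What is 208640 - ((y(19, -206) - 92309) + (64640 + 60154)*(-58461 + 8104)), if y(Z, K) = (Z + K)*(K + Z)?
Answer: 6284517438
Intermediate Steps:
y(Z, K) = (K + Z)² (y(Z, K) = (K + Z)*(K + Z) = (K + Z)²)
208640 - ((y(19, -206) - 92309) + (64640 + 60154)*(-58461 + 8104)) = 208640 - (((-206 + 19)² - 92309) + (64640 + 60154)*(-58461 + 8104)) = 208640 - (((-187)² - 92309) + 124794*(-50357)) = 208640 - ((34969 - 92309) - 6284251458) = 208640 - (-57340 - 6284251458) = 208640 - 1*(-6284308798) = 208640 + 6284308798 = 6284517438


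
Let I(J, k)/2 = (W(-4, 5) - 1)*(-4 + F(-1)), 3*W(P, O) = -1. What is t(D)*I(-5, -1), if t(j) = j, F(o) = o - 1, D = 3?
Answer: 48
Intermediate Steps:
W(P, O) = -1/3 (W(P, O) = (1/3)*(-1) = -1/3)
F(o) = -1 + o
I(J, k) = 16 (I(J, k) = 2*((-1/3 - 1)*(-4 + (-1 - 1))) = 2*(-4*(-4 - 2)/3) = 2*(-4/3*(-6)) = 2*8 = 16)
t(D)*I(-5, -1) = 3*16 = 48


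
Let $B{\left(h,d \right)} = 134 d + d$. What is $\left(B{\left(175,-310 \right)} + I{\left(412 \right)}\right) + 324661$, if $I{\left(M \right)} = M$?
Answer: $283223$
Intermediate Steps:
$B{\left(h,d \right)} = 135 d$
$\left(B{\left(175,-310 \right)} + I{\left(412 \right)}\right) + 324661 = \left(135 \left(-310\right) + 412\right) + 324661 = \left(-41850 + 412\right) + 324661 = -41438 + 324661 = 283223$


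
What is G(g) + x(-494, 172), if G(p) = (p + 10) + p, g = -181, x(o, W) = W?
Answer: -180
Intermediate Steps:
G(p) = 10 + 2*p (G(p) = (10 + p) + p = 10 + 2*p)
G(g) + x(-494, 172) = (10 + 2*(-181)) + 172 = (10 - 362) + 172 = -352 + 172 = -180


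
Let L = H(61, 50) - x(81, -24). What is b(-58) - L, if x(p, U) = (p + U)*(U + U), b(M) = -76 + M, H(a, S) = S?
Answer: -2920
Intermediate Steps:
x(p, U) = 2*U*(U + p) (x(p, U) = (U + p)*(2*U) = 2*U*(U + p))
L = 2786 (L = 50 - 2*(-24)*(-24 + 81) = 50 - 2*(-24)*57 = 50 - 1*(-2736) = 50 + 2736 = 2786)
b(-58) - L = (-76 - 58) - 1*2786 = -134 - 2786 = -2920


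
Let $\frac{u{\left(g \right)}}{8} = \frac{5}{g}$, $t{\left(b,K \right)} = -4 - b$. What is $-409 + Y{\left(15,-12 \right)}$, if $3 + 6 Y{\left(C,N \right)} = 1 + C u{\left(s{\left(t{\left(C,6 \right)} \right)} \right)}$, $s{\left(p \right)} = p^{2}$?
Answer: $- \frac{443008}{1083} \approx -409.06$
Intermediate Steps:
$u{\left(g \right)} = \frac{40}{g}$ ($u{\left(g \right)} = 8 \frac{5}{g} = \frac{40}{g}$)
$Y{\left(C,N \right)} = - \frac{1}{3} + \frac{20 C}{3 \left(-4 - C\right)^{2}}$ ($Y{\left(C,N \right)} = - \frac{1}{2} + \frac{1 + C \frac{40}{\left(-4 - C\right)^{2}}}{6} = - \frac{1}{2} + \frac{1 + \frac{40 C}{\left(-4 - C\right)^{2}}}{6} = - \frac{1}{2} + \left(\frac{1}{6} + \frac{20 C}{3 \left(-4 - C\right)^{2}}\right) = - \frac{1}{3} + \frac{20 C}{3 \left(-4 - C\right)^{2}}$)
$-409 + Y{\left(15,-12 \right)} = -409 - \left(\frac{1}{3} - \frac{100}{\left(4 + 15\right)^{2}}\right) = -409 - \left(\frac{1}{3} - \frac{100}{361}\right) = -409 + \left(- \frac{1}{3} + \frac{100}{361}\right) = -409 - \frac{61}{1083} = - \frac{443008}{1083}$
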